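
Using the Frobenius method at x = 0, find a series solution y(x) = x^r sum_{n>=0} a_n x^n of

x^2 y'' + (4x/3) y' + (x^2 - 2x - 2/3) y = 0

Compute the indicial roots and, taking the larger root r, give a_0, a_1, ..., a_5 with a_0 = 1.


Write in Frobenius form y'' + (p(x)/x) y' + (q(x)/x^2) y = 0:
  p(x) = 4/3,  q(x) = x^2 - 2x - 2/3.
Indicial equation: r(r-1) + (4/3) r + (-2/3) = 0 -> roots r_1 = 2/3, r_2 = -1.
Take r = r_1 = 2/3. Let y(x) = x^r sum_{n>=0} a_n x^n with a_0 = 1.
Substitute y = x^r sum a_n x^n and match x^{r+n}. The recurrence is
  D(n) a_n - 2 a_{n-1} + 1 a_{n-2} = 0,  where D(n) = (r+n)(r+n-1) + (4/3)(r+n) + (-2/3).
  a_n = [2 a_{n-1} - 1 a_{n-2}] / D(n).
Since the indicial polynomial factors as (r - r_1)(r - r_2), D(n) = (r_1 + n - r_1)(r_1 + n - r_2) = n(n + 5/3).
Evaluating step by step (a_0 = 1):
  n = 1: D(1) = 1(1 + 5/3) = 8/3; numerator = 2(1) = 2; a_1 = (2)/(8/3) = 3/4
  n = 2: D(2) = 2(2 + 5/3) = 22/3; numerator = 2(3/4) - 1(1) = 1/2; a_2 = (1/2)/(22/3) = 3/44
  n = 3: D(3) = 3(3 + 5/3) = 14; numerator = 2(3/44) - 1(3/4) = -27/44; a_3 = (-27/44)/(14) = -27/616
  n = 4: D(4) = 4(4 + 5/3) = 68/3; numerator = 2(-27/616) - 1(3/44) = -12/77; a_4 = (-12/77)/(68/3) = -9/1309
  n = 5: D(5) = 5(5 + 5/3) = 100/3; numerator = 2(-9/1309) - 1(-27/616) = 45/1496; a_5 = (45/1496)/(100/3) = 27/29920

r = 2/3; a_0 = 1; a_1 = 3/4; a_2 = 3/44; a_3 = -27/616; a_4 = -9/1309; a_5 = 27/29920


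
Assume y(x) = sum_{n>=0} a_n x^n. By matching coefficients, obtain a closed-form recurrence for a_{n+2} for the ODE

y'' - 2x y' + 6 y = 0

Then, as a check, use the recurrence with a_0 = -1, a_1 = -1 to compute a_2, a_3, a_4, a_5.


Substitute y = sum_n a_n x^n.
y''(x) has coefficient (n+2)(n+1) a_{n+2} at x^n;
-2 x y'(x) has coefficient -2 n a_n at x^n (shift);
6 y(x) has coefficient 6 a_n at x^n.
Matching x^n: (n+2)(n+1) a_{n+2} + (-2n + 6) a_n = 0.
Thus a_{n+2} = (2n - 6) / ((n+1)(n+2)) * a_n.

Check with a_0 = -1, a_1 = -1 (apply the recurrence for n = 0, 1, 2, 3): a_0 = -1, a_1 = -1, a_2 = 3, a_3 = 2/3, a_4 = -1/2, a_5 = 0.

a_(n+2) = (2n - 6) / ((n+1)(n+2)) * a_n; check: a_0 = -1, a_1 = -1, a_2 = 3, a_3 = 2/3, a_4 = -1/2, a_5 = 0


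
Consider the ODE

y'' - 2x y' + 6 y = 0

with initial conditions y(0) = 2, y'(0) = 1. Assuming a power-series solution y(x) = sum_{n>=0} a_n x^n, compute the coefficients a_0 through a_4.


Ansatz: y(x) = sum_{n>=0} a_n x^n, so y'(x) = sum_{n>=1} n a_n x^(n-1) and y''(x) = sum_{n>=2} n(n-1) a_n x^(n-2).
Substitute into P(x) y'' + Q(x) y' + R(x) y = 0 with P(x) = 1, Q(x) = -2x, R(x) = 6, and match powers of x.
Initial conditions: a_0 = 2, a_1 = 1.
Setting the coefficient of each power of x to zero and solving order by order (substituting the coefficients already found):
  x^0: 2 a_2 + 6 a_0 = 0  ->  2 a_2 = -6 a_0 = -12  ->  a_2 = -6
  x^1: 6 a_3 + 4 a_1 = 0  ->  6 a_3 = -4 a_1 = -4  ->  a_3 = -2/3
  x^2: 12 a_4 + 2 a_2 = 0  ->  12 a_4 = -2 a_2 = 12  ->  a_4 = 1
Truncated series: y(x) = 2 + x - 6 x^2 - (2/3) x^3 + x^4 + O(x^5).

a_0 = 2; a_1 = 1; a_2 = -6; a_3 = -2/3; a_4 = 1


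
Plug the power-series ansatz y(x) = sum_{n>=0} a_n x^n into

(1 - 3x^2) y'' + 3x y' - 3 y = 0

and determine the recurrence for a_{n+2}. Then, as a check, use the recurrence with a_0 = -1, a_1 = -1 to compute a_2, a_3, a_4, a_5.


Substitute y = sum_n a_n x^n.
(1 - 3 x^2) y'' contributes (n+2)(n+1) a_{n+2} - 3 n(n-1) a_n at x^n.
3 x y'(x) contributes 3 n a_n at x^n.
-3 y(x) contributes -3 a_n at x^n.
Matching x^n: (n+2)(n+1) a_{n+2} + (-3 n(n-1) + 3 n - 3) a_n = 0.
Thus a_{n+2} = (3 n(n-1) - 3 n + 3) / ((n+1)(n+2)) * a_n.

Check with a_0 = -1, a_1 = -1 (apply the recurrence for n = 0, 1, 2, 3): a_0 = -1, a_1 = -1, a_2 = -3/2, a_3 = 0, a_4 = -3/8, a_5 = 0.

a_(n+2) = (3 n(n-1) - 3 n + 3) / ((n+1)(n+2)) * a_n; check: a_0 = -1, a_1 = -1, a_2 = -3/2, a_3 = 0, a_4 = -3/8, a_5 = 0


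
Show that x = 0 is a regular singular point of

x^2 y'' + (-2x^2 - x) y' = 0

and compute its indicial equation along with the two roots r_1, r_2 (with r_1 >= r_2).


Divide by x^2 to reach normal form y'' + P_1(x) y' + P_2(x) y = 0 with P_1(x) = -2 - 1/x and P_2(x) = 0.
x = 0 is a singular point because the y'-coefficient -2 - 1/x has a pole at x = 0.
It is a regular singular point because x P_1(x) = p(x) = -2x - 1 and x^2 P_2(x) = q(x) = 0 are polynomials, hence analytic at x = 0.
p(0) = -1,  q(0) = 0.
Indicial equation: r(r-1) + p(0) r + q(0) = 0, i.e. r^2 + (p(0) - 1) r + q(0) = 0, i.e. r^2 - 2 r = 0.
Discriminant: (-2)^2 - 4(0) = 4, so r = (2 ± 2)/2.
Solving: r_1 = 2, r_2 = 0.

indicial: r^2 - 2 r = 0; roots r_1 = 2, r_2 = 0


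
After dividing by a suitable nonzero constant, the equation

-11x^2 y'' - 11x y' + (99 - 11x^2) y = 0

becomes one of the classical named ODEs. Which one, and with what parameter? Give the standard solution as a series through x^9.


All three coefficients share the factor -11; dividing through by -11 gives  x^2 y'' + x y' + (x^2 - 9) y = 0.
This matches the Bessel equation x^2 y'' + x y' + (x^2 - nu^2) y = 0 with nu^2 = 9, so nu = 3; the solution bounded at x = 0 is J_3(x).
Frobenius at x = 0: indicial roots ±nu; for r = nu the recurrence k(k + 2nu) c_k = -c_{k-2} gives the standard series J_nu(x) = sum_{k>=0} (-1)^k / (k! (k+nu)!) (x/2)^(2k+nu). Evaluate the first 4 terms:
  k = 0: (-1)^0 / (0! * 3! * 2^3) x^3 = 1/(1*6*8) x^3 = (1/48) x^3
  k = 1: (-1)^1 / (1! * 4! * 2^5) x^5 = -1/(1*24*32) x^5 = (-1/768) x^5
  k = 2: (-1)^2 / (2! * 5! * 2^7) x^7 = 1/(2*120*128) x^7 = (1/30720) x^7
  k = 3: (-1)^3 / (3! * 6! * 2^9) x^9 = -1/(6*720*512) x^9 = (-1/2211840) x^9
Hence J_3(x) = -x^9/2211840 + x^7/30720 - x^5/768 + x^3/48 + ....

J_3(x); series = -x^9/2211840 + x^7/30720 - x^5/768 + x^3/48


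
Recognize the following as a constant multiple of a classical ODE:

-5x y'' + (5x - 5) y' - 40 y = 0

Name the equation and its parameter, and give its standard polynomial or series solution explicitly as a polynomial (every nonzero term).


All three coefficients share the factor -5; dividing through by -5 gives  x y'' + (1 - x) y' + 8 y = 0.
This matches the Laguerre equation x y'' + (1 - x) y' + n y = 0 with n = 8; the polynomial solution is L_8(x).
With y = sum_k a_k x^k, matching x^k gives (k+1)k a_{k+1} + (k+1) a_{k+1} - k a_k + n a_k = 0, i.e. (k+1)^2 a_{k+1} = (k - n) a_k = (k - 8) a_k. The right side vanishes at k = 8, so the series terminates at degree 8.
Standard normalization L_n(0) = 1 gives a_0 = 1. Work upward with a_{k+1} = (k - 8) a_k / (k+1)^2:
  a_1 = (0 - 8)(1) / 1^2 = -8/1 = -8
  a_2 = (1 - 8)(-8) / 2^2 = 56/4 = 14
  a_3 = (2 - 8)(14) / 3^2 = -84/9 = -28/3
  a_4 = (3 - 8)(-28/3) / 4^2 = (140/3)/16 = 35/12
  a_5 = (4 - 8)(35/12) / 5^2 = (-35/3)/25 = -7/15
  a_6 = (5 - 8)(-7/15) / 6^2 = (7/5)/36 = 7/180
  a_7 = (6 - 8)(7/180) / 7^2 = (-7/90)/49 = -1/630
  a_8 = (7 - 8)(-1/630) / 8^2 = (1/630)/64 = 1/40320
Hence L_8(x) = x^8/40320 - x^7/630 + 7 x^6/180 - 7 x^5/15 + 35 x^4/12 - 28 x^3/3 + 14 x^2 - 8 x + 1.

L_8(x); series = x^8/40320 - x^7/630 + 7 x^6/180 - 7 x^5/15 + 35 x^4/12 - 28 x^3/3 + 14 x^2 - 8 x + 1


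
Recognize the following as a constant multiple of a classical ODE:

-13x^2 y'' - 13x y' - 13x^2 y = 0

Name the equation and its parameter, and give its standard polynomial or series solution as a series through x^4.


All three coefficients share the factor -13; dividing through by -13 gives  x^2 y'' + x y' + x^2 y = 0.
This matches the Bessel equation x^2 y'' + x y' + (x^2 - nu^2) y = 0 with nu^2 = 0, so nu = 0; the solution bounded at x = 0 is J_0(x).
Frobenius at x = 0: indicial roots ±nu; for r = nu the recurrence k(k + 2nu) c_k = -c_{k-2} gives the standard series J_nu(x) = sum_{k>=0} (-1)^k / (k! (k+nu)!) (x/2)^(2k+nu). Evaluate the first 3 terms:
  k = 0: (-1)^0 / (0! * 0! * 2^0) x^0 = 1/(1*1*1) x^0 = (1) x^0
  k = 1: (-1)^1 / (1! * 1! * 2^2) x^2 = -1/(1*1*4) x^2 = (-1/4) x^2
  k = 2: (-1)^2 / (2! * 2! * 2^4) x^4 = 1/(2*2*16) x^4 = (1/64) x^4
Hence J_0(x) = x^4/64 - x^2/4 + 1 + ....

J_0(x); series = x^4/64 - x^2/4 + 1


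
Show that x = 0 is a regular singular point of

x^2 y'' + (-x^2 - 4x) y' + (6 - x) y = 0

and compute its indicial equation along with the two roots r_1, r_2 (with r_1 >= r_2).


Divide by x^2 to reach normal form y'' + P_1(x) y' + P_2(x) y = 0 with P_1(x) = -1 - 4/x and P_2(x) = -1/x + 6/x^2.
x = 0 is a singular point because the y'-coefficient -1 - 4/x has a pole at x = 0 and the y-coefficient -1/x + 6/x^2 has a pole at x = 0.
It is a regular singular point because x P_1(x) = p(x) = -x - 4 and x^2 P_2(x) = q(x) = 6 - x are polynomials, hence analytic at x = 0.
p(0) = -4,  q(0) = 6.
Indicial equation: r(r-1) + p(0) r + q(0) = 0, i.e. r^2 + (p(0) - 1) r + q(0) = 0, i.e. r^2 - 5 r + 6 = 0.
Discriminant: (-5)^2 - 4(6) = 1, so r = (5 ± 1)/2.
Solving: r_1 = 3, r_2 = 2.

indicial: r^2 - 5 r + 6 = 0; roots r_1 = 3, r_2 = 2


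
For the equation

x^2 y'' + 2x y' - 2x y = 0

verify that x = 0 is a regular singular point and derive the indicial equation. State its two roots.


Divide by x^2 to reach normal form y'' + P_1(x) y' + P_2(x) y = 0 with P_1(x) = 2/x and P_2(x) = -2/x.
x = 0 is a singular point because the y'-coefficient 2/x has a pole at x = 0 and the y-coefficient -2/x has a pole at x = 0.
It is a regular singular point because x P_1(x) = p(x) = 2 and x^2 P_2(x) = q(x) = -2x are polynomials, hence analytic at x = 0.
p(0) = 2,  q(0) = 0.
Indicial equation: r(r-1) + p(0) r + q(0) = 0, i.e. r^2 + (p(0) - 1) r + q(0) = 0, i.e. r^2 + 1 r = 0.
Discriminant: (1)^2 - 4(0) = 1, so r = (-1 ± 1)/2.
Solving: r_1 = 0, r_2 = -1.

indicial: r^2 + 1 r = 0; roots r_1 = 0, r_2 = -1


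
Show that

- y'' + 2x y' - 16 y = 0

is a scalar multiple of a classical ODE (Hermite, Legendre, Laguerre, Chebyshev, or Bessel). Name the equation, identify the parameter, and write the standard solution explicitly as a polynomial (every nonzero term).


All three coefficients share the factor -1; dividing through by -1 gives  y'' - 2x y' + 16 y = 0.
This matches the Hermite equation y'' - 2x y' + 2n y = 0 with 2n = 16, so n = 8; the polynomial solution is H_8(x).
With y = sum_k a_k x^k, matching x^k gives (k+2)(k+1) a_{k+2} = 2(k - n) a_k = 2(k - 8) a_k. The right side vanishes at k = 8, so the series with the parity of 8 terminates at degree 8.
Standard normalization: leading coefficient of H_n is 2^n, so a_8 = 2^8 = 256. Work downward with a_k = (k+1)(k+2) a_{k+2} / (2(k - n)):
  a_6 = (7)(8)(256) / (2(6 - 8)) = 14336/(-4) = -3584
  a_4 = (5)(6)(-3584) / (2(4 - 8)) = -107520/(-8) = 13440
  a_2 = (3)(4)(13440) / (2(2 - 8)) = 161280/(-12) = -13440
  a_0 = (1)(2)(-13440) / (2(0 - 8)) = -26880/(-16) = 1680
Hence H_8(x) = 256 x^8 - 3584 x^6 + 13440 x^4 - 13440 x^2 + 1680.

H_8(x); series = 256 x^8 - 3584 x^6 + 13440 x^4 - 13440 x^2 + 1680


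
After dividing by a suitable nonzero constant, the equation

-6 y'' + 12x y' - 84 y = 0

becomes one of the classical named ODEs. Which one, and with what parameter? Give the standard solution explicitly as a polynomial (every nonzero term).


All three coefficients share the factor -6; dividing through by -6 gives  y'' - 2x y' + 14 y = 0.
This matches the Hermite equation y'' - 2x y' + 2n y = 0 with 2n = 14, so n = 7; the polynomial solution is H_7(x).
With y = sum_k a_k x^k, matching x^k gives (k+2)(k+1) a_{k+2} = 2(k - n) a_k = 2(k - 7) a_k. The right side vanishes at k = 7, so the series with the parity of 7 terminates at degree 7.
Standard normalization: leading coefficient of H_n is 2^n, so a_7 = 2^7 = 128. Work downward with a_k = (k+1)(k+2) a_{k+2} / (2(k - n)):
  a_5 = (6)(7)(128) / (2(5 - 7)) = 5376/(-4) = -1344
  a_3 = (4)(5)(-1344) / (2(3 - 7)) = -26880/(-8) = 3360
  a_1 = (2)(3)(3360) / (2(1 - 7)) = 20160/(-12) = -1680
Hence H_7(x) = 128 x^7 - 1344 x^5 + 3360 x^3 - 1680 x.

H_7(x); series = 128 x^7 - 1344 x^5 + 3360 x^3 - 1680 x


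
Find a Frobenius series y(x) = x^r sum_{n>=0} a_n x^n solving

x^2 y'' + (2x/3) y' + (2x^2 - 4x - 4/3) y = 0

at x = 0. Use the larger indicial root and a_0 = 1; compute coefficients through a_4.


Write in Frobenius form y'' + (p(x)/x) y' + (q(x)/x^2) y = 0:
  p(x) = 2/3,  q(x) = 2x^2 - 4x - 4/3.
Indicial equation: r(r-1) + (2/3) r + (-4/3) = 0 -> roots r_1 = 4/3, r_2 = -1.
Take r = r_1 = 4/3. Let y(x) = x^r sum_{n>=0} a_n x^n with a_0 = 1.
Substitute y = x^r sum a_n x^n and match x^{r+n}. The recurrence is
  D(n) a_n - 4 a_{n-1} + 2 a_{n-2} = 0,  where D(n) = (r+n)(r+n-1) + (2/3)(r+n) + (-4/3).
  a_n = [4 a_{n-1} - 2 a_{n-2}] / D(n).
Since the indicial polynomial factors as (r - r_1)(r - r_2), D(n) = (r_1 + n - r_1)(r_1 + n - r_2) = n(n + 7/3).
Evaluating step by step (a_0 = 1):
  n = 1: D(1) = 1(1 + 7/3) = 10/3; numerator = 4(1) = 4; a_1 = (4)/(10/3) = 6/5
  n = 2: D(2) = 2(2 + 7/3) = 26/3; numerator = 4(6/5) - 2(1) = 14/5; a_2 = (14/5)/(26/3) = 21/65
  n = 3: D(3) = 3(3 + 7/3) = 16; numerator = 4(21/65) - 2(6/5) = -72/65; a_3 = (-72/65)/(16) = -9/130
  n = 4: D(4) = 4(4 + 7/3) = 76/3; numerator = 4(-9/130) - 2(21/65) = -12/13; a_4 = (-12/13)/(76/3) = -9/247

r = 4/3; a_0 = 1; a_1 = 6/5; a_2 = 21/65; a_3 = -9/130; a_4 = -9/247


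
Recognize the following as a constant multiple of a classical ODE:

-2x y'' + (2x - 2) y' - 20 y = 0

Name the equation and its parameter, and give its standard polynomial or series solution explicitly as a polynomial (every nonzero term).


All three coefficients share the factor -2; dividing through by -2 gives  x y'' + (1 - x) y' + 10 y = 0.
This matches the Laguerre equation x y'' + (1 - x) y' + n y = 0 with n = 10; the polynomial solution is L_10(x).
With y = sum_k a_k x^k, matching x^k gives (k+1)k a_{k+1} + (k+1) a_{k+1} - k a_k + n a_k = 0, i.e. (k+1)^2 a_{k+1} = (k - n) a_k = (k - 10) a_k. The right side vanishes at k = 10, so the series terminates at degree 10.
Standard normalization L_n(0) = 1 gives a_0 = 1. Work upward with a_{k+1} = (k - 10) a_k / (k+1)^2:
  a_1 = (0 - 10)(1) / 1^2 = -10/1 = -10
  a_2 = (1 - 10)(-10) / 2^2 = 90/4 = 45/2
  a_3 = (2 - 10)(45/2) / 3^2 = -180/9 = -20
  a_4 = (3 - 10)(-20) / 4^2 = 140/16 = 35/4
  a_5 = (4 - 10)(35/4) / 5^2 = (-105/2)/25 = -21/10
  a_6 = (5 - 10)(-21/10) / 6^2 = (21/2)/36 = 7/24
  a_7 = (6 - 10)(7/24) / 7^2 = (-7/6)/49 = -1/42
  a_8 = (7 - 10)(-1/42) / 8^2 = (1/14)/64 = 1/896
  a_9 = (8 - 10)(1/896) / 9^2 = (-1/448)/81 = -1/36288
  a_10 = (9 - 10)(-1/36288) / 10^2 = (1/36288)/100 = 1/3628800
Hence L_10(x) = x^10/3628800 - x^9/36288 + x^8/896 - x^7/42 + 7 x^6/24 - 21 x^5/10 + 35 x^4/4 - 20 x^3 + 45 x^2/2 - 10 x + 1.

L_10(x); series = x^10/3628800 - x^9/36288 + x^8/896 - x^7/42 + 7 x^6/24 - 21 x^5/10 + 35 x^4/4 - 20 x^3 + 45 x^2/2 - 10 x + 1


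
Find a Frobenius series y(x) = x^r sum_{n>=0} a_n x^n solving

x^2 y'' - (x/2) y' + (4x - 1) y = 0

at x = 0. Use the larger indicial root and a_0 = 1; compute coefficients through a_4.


Write in Frobenius form y'' + (p(x)/x) y' + (q(x)/x^2) y = 0:
  p(x) = -1/2,  q(x) = 4x - 1.
Indicial equation: r(r-1) + (-1/2) r + (-1) = 0 -> roots r_1 = 2, r_2 = -1/2.
Take r = r_1 = 2. Let y(x) = x^r sum_{n>=0} a_n x^n with a_0 = 1.
Substitute y = x^r sum a_n x^n and match x^{r+n}. The recurrence is
  D(n) a_n + 4 a_{n-1} = 0,  where D(n) = (r+n)(r+n-1) + (-1/2)(r+n) + (-1).
  a_n = -4 / D(n) * a_{n-1}.
Since the indicial polynomial factors as (r - r_1)(r - r_2), D(n) = (r_1 + n - r_1)(r_1 + n - r_2) = n(n + 5/2).
Evaluating step by step (a_0 = 1):
  n = 1: D(1) = 1(1 + 5/2) = 7/2; numerator = -4(1) = -4; a_1 = (-4)/(7/2) = -8/7
  n = 2: D(2) = 2(2 + 5/2) = 9; numerator = -4(-8/7) = 32/7; a_2 = (32/7)/(9) = 32/63
  n = 3: D(3) = 3(3 + 5/2) = 33/2; numerator = -4(32/63) = -128/63; a_3 = (-128/63)/(33/2) = -256/2079
  n = 4: D(4) = 4(4 + 5/2) = 26; numerator = -4(-256/2079) = 1024/2079; a_4 = (1024/2079)/(26) = 512/27027

r = 2; a_0 = 1; a_1 = -8/7; a_2 = 32/63; a_3 = -256/2079; a_4 = 512/27027


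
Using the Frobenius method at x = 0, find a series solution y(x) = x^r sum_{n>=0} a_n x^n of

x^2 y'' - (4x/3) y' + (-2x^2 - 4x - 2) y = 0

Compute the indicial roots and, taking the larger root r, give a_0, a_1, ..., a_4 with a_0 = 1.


Write in Frobenius form y'' + (p(x)/x) y' + (q(x)/x^2) y = 0:
  p(x) = -4/3,  q(x) = -2x^2 - 4x - 2.
Indicial equation: r(r-1) + (-4/3) r + (-2) = 0 -> roots r_1 = 3, r_2 = -2/3.
Take r = r_1 = 3. Let y(x) = x^r sum_{n>=0} a_n x^n with a_0 = 1.
Substitute y = x^r sum a_n x^n and match x^{r+n}. The recurrence is
  D(n) a_n - 4 a_{n-1} - 2 a_{n-2} = 0,  where D(n) = (r+n)(r+n-1) + (-4/3)(r+n) + (-2).
  a_n = [4 a_{n-1} + 2 a_{n-2}] / D(n).
Since the indicial polynomial factors as (r - r_1)(r - r_2), D(n) = (r_1 + n - r_1)(r_1 + n - r_2) = n(n + 11/3).
Evaluating step by step (a_0 = 1):
  n = 1: D(1) = 1(1 + 11/3) = 14/3; numerator = 4(1) = 4; a_1 = (4)/(14/3) = 6/7
  n = 2: D(2) = 2(2 + 11/3) = 34/3; numerator = 4(6/7) + 2(1) = 38/7; a_2 = (38/7)/(34/3) = 57/119
  n = 3: D(3) = 3(3 + 11/3) = 20; numerator = 4(57/119) + 2(6/7) = 432/119; a_3 = (432/119)/(20) = 108/595
  n = 4: D(4) = 4(4 + 11/3) = 92/3; numerator = 4(108/595) + 2(57/119) = 1002/595; a_4 = (1002/595)/(92/3) = 1503/27370

r = 3; a_0 = 1; a_1 = 6/7; a_2 = 57/119; a_3 = 108/595; a_4 = 1503/27370


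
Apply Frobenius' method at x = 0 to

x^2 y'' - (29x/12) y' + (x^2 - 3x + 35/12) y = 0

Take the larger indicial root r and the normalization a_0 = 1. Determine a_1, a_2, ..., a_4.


Write in Frobenius form y'' + (p(x)/x) y' + (q(x)/x^2) y = 0:
  p(x) = -29/12,  q(x) = x^2 - 3x + 35/12.
Indicial equation: r(r-1) + (-29/12) r + (35/12) = 0 -> roots r_1 = 7/4, r_2 = 5/3.
Take r = r_1 = 7/4. Let y(x) = x^r sum_{n>=0} a_n x^n with a_0 = 1.
Substitute y = x^r sum a_n x^n and match x^{r+n}. The recurrence is
  D(n) a_n - 3 a_{n-1} + 1 a_{n-2} = 0,  where D(n) = (r+n)(r+n-1) + (-29/12)(r+n) + (35/12).
  a_n = [3 a_{n-1} - 1 a_{n-2}] / D(n).
Since the indicial polynomial factors as (r - r_1)(r - r_2), D(n) = (r_1 + n - r_1)(r_1 + n - r_2) = n(n + 1/12).
Evaluating step by step (a_0 = 1):
  n = 1: D(1) = 1(1 + 1/12) = 13/12; numerator = 3(1) = 3; a_1 = (3)/(13/12) = 36/13
  n = 2: D(2) = 2(2 + 1/12) = 25/6; numerator = 3(36/13) - 1(1) = 95/13; a_2 = (95/13)/(25/6) = 114/65
  n = 3: D(3) = 3(3 + 1/12) = 37/4; numerator = 3(114/65) - 1(36/13) = 162/65; a_3 = (162/65)/(37/4) = 648/2405
  n = 4: D(4) = 4(4 + 1/12) = 49/3; numerator = 3(648/2405) - 1(114/65) = -2274/2405; a_4 = (-2274/2405)/(49/3) = -6822/117845

r = 7/4; a_0 = 1; a_1 = 36/13; a_2 = 114/65; a_3 = 648/2405; a_4 = -6822/117845


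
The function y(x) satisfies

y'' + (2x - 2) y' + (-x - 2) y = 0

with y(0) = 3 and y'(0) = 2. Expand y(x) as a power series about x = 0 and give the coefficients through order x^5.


Ansatz: y(x) = sum_{n>=0} a_n x^n, so y'(x) = sum_{n>=1} n a_n x^(n-1) and y''(x) = sum_{n>=2} n(n-1) a_n x^(n-2).
Substitute into P(x) y'' + Q(x) y' + R(x) y = 0 with P(x) = 1, Q(x) = 2x - 2, R(x) = -x - 2, and match powers of x.
Initial conditions: a_0 = 3, a_1 = 2.
Setting the coefficient of each power of x to zero and solving order by order (substituting the coefficients already found):
  x^0: 2 a_2 - 2 a_1 - 2 a_0 = 0  ->  2 a_2 = 2 a_1 + 2 a_0 = 10  ->  a_2 = 5
  x^1: 6 a_3 - 4 a_2 - a_0 = 0  ->  6 a_3 = 4 a_2 + a_0 = 23  ->  a_3 = 23/6
  x^2: 12 a_4 - 6 a_3 + 2 a_2 - a_1 = 0  ->  12 a_4 = 6 a_3 - 2 a_2 + a_1 = 15  ->  a_4 = 5/4
  x^3: 20 a_5 - 8 a_4 + 4 a_3 - a_2 = 0  ->  20 a_5 = 8 a_4 - 4 a_3 + a_2 = -1/3  ->  a_5 = -1/60
Truncated series: y(x) = 3 + 2 x + 5 x^2 + (23/6) x^3 + (5/4) x^4 - (1/60) x^5 + O(x^6).

a_0 = 3; a_1 = 2; a_2 = 5; a_3 = 23/6; a_4 = 5/4; a_5 = -1/60


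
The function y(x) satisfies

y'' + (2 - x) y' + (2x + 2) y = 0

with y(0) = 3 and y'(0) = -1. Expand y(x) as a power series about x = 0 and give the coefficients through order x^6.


Ansatz: y(x) = sum_{n>=0} a_n x^n, so y'(x) = sum_{n>=1} n a_n x^(n-1) and y''(x) = sum_{n>=2} n(n-1) a_n x^(n-2).
Substitute into P(x) y'' + Q(x) y' + R(x) y = 0 with P(x) = 1, Q(x) = 2 - x, R(x) = 2x + 2, and match powers of x.
Initial conditions: a_0 = 3, a_1 = -1.
Setting the coefficient of each power of x to zero and solving order by order (substituting the coefficients already found):
  x^0: 2 a_2 + 2 a_1 + 2 a_0 = 0  ->  2 a_2 = -2 a_1 - 2 a_0 = -4  ->  a_2 = -2
  x^1: 6 a_3 + 4 a_2 + a_1 + 2 a_0 = 0  ->  6 a_3 = -4 a_2 - a_1 - 2 a_0 = 3  ->  a_3 = 1/2
  x^2: 12 a_4 + 6 a_3 + 2 a_1 = 0  ->  12 a_4 = -6 a_3 - 2 a_1 = -1  ->  a_4 = -1/12
  x^3: 20 a_5 + 8 a_4 - a_3 + 2 a_2 = 0  ->  20 a_5 = -8 a_4 + a_3 - 2 a_2 = 31/6  ->  a_5 = 31/120
  x^4: 30 a_6 + 10 a_5 - 2 a_4 + 2 a_3 = 0  ->  30 a_6 = -10 a_5 + 2 a_4 - 2 a_3 = -15/4  ->  a_6 = -1/8
Truncated series: y(x) = 3 - x - 2 x^2 + (1/2) x^3 - (1/12) x^4 + (31/120) x^5 - (1/8) x^6 + O(x^7).

a_0 = 3; a_1 = -1; a_2 = -2; a_3 = 1/2; a_4 = -1/12; a_5 = 31/120; a_6 = -1/8


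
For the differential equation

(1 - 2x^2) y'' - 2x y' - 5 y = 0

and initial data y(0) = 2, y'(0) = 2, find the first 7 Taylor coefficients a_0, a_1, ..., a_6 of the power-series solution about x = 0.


Ansatz: y(x) = sum_{n>=0} a_n x^n, so y'(x) = sum_{n>=1} n a_n x^(n-1) and y''(x) = sum_{n>=2} n(n-1) a_n x^(n-2).
Substitute into P(x) y'' + Q(x) y' + R(x) y = 0 with P(x) = 1 - 2x^2, Q(x) = -2x, R(x) = -5, and match powers of x.
Initial conditions: a_0 = 2, a_1 = 2.
Setting the coefficient of each power of x to zero and solving order by order (substituting the coefficients already found):
  x^0: 2 a_2 - 5 a_0 = 0  ->  2 a_2 = 5 a_0 = 10  ->  a_2 = 5
  x^1: 6 a_3 - 7 a_1 = 0  ->  6 a_3 = 7 a_1 = 14  ->  a_3 = 7/3
  x^2: 12 a_4 - 13 a_2 = 0  ->  12 a_4 = 13 a_2 = 65  ->  a_4 = 65/12
  x^3: 20 a_5 - 23 a_3 = 0  ->  20 a_5 = 23 a_3 = 161/3  ->  a_5 = 161/60
  x^4: 30 a_6 - 37 a_4 = 0  ->  30 a_6 = 37 a_4 = 2405/12  ->  a_6 = 481/72
Truncated series: y(x) = 2 + 2 x + 5 x^2 + (7/3) x^3 + (65/12) x^4 + (161/60) x^5 + (481/72) x^6 + O(x^7).

a_0 = 2; a_1 = 2; a_2 = 5; a_3 = 7/3; a_4 = 65/12; a_5 = 161/60; a_6 = 481/72


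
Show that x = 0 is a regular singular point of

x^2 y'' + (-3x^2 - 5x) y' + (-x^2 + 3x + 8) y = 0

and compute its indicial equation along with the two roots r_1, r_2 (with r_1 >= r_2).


Divide by x^2 to reach normal form y'' + P_1(x) y' + P_2(x) y = 0 with P_1(x) = -3 - 5/x and P_2(x) = -1 + 3/x + 8/x^2.
x = 0 is a singular point because the y'-coefficient -3 - 5/x has a pole at x = 0 and the y-coefficient -1 + 3/x + 8/x^2 has a pole at x = 0.
It is a regular singular point because x P_1(x) = p(x) = -3x - 5 and x^2 P_2(x) = q(x) = -x^2 + 3x + 8 are polynomials, hence analytic at x = 0.
p(0) = -5,  q(0) = 8.
Indicial equation: r(r-1) + p(0) r + q(0) = 0, i.e. r^2 + (p(0) - 1) r + q(0) = 0, i.e. r^2 - 6 r + 8 = 0.
Discriminant: (-6)^2 - 4(8) = 4, so r = (6 ± 2)/2.
Solving: r_1 = 4, r_2 = 2.

indicial: r^2 - 6 r + 8 = 0; roots r_1 = 4, r_2 = 2


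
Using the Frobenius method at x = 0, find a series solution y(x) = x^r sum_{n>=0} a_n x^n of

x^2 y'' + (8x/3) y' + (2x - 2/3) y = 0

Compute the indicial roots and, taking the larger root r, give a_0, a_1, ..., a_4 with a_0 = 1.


Write in Frobenius form y'' + (p(x)/x) y' + (q(x)/x^2) y = 0:
  p(x) = 8/3,  q(x) = 2x - 2/3.
Indicial equation: r(r-1) + (8/3) r + (-2/3) = 0 -> roots r_1 = 1/3, r_2 = -2.
Take r = r_1 = 1/3. Let y(x) = x^r sum_{n>=0} a_n x^n with a_0 = 1.
Substitute y = x^r sum a_n x^n and match x^{r+n}. The recurrence is
  D(n) a_n + 2 a_{n-1} = 0,  where D(n) = (r+n)(r+n-1) + (8/3)(r+n) + (-2/3).
  a_n = -2 / D(n) * a_{n-1}.
Since the indicial polynomial factors as (r - r_1)(r - r_2), D(n) = (r_1 + n - r_1)(r_1 + n - r_2) = n(n + 7/3).
Evaluating step by step (a_0 = 1):
  n = 1: D(1) = 1(1 + 7/3) = 10/3; numerator = -2(1) = -2; a_1 = (-2)/(10/3) = -3/5
  n = 2: D(2) = 2(2 + 7/3) = 26/3; numerator = -2(-3/5) = 6/5; a_2 = (6/5)/(26/3) = 9/65
  n = 3: D(3) = 3(3 + 7/3) = 16; numerator = -2(9/65) = -18/65; a_3 = (-18/65)/(16) = -9/520
  n = 4: D(4) = 4(4 + 7/3) = 76/3; numerator = -2(-9/520) = 9/260; a_4 = (9/260)/(76/3) = 27/19760

r = 1/3; a_0 = 1; a_1 = -3/5; a_2 = 9/65; a_3 = -9/520; a_4 = 27/19760


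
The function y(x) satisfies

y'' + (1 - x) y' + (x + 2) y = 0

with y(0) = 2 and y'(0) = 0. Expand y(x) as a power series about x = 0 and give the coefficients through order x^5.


Ansatz: y(x) = sum_{n>=0} a_n x^n, so y'(x) = sum_{n>=1} n a_n x^(n-1) and y''(x) = sum_{n>=2} n(n-1) a_n x^(n-2).
Substitute into P(x) y'' + Q(x) y' + R(x) y = 0 with P(x) = 1, Q(x) = 1 - x, R(x) = x + 2, and match powers of x.
Initial conditions: a_0 = 2, a_1 = 0.
Setting the coefficient of each power of x to zero and solving order by order (substituting the coefficients already found):
  x^0: 2 a_2 + a_1 + 2 a_0 = 0  ->  2 a_2 = -a_1 - 2 a_0 = -4  ->  a_2 = -2
  x^1: 6 a_3 + 2 a_2 + a_1 + a_0 = 0  ->  6 a_3 = -2 a_2 - a_1 - a_0 = 2  ->  a_3 = 1/3
  x^2: 12 a_4 + 3 a_3 + a_1 = 0  ->  12 a_4 = -3 a_3 - a_1 = -1  ->  a_4 = -1/12
  x^3: 20 a_5 + 4 a_4 - a_3 + a_2 = 0  ->  20 a_5 = -4 a_4 + a_3 - a_2 = 8/3  ->  a_5 = 2/15
Truncated series: y(x) = 2 - 2 x^2 + (1/3) x^3 - (1/12) x^4 + (2/15) x^5 + O(x^6).

a_0 = 2; a_1 = 0; a_2 = -2; a_3 = 1/3; a_4 = -1/12; a_5 = 2/15


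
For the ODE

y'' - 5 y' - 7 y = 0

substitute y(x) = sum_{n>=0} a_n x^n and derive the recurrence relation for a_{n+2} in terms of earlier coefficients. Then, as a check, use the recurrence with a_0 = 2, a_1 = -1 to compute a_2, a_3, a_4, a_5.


Substitute y = sum_n a_n x^n.
y''(x) has coefficient (n+2)(n+1) a_{n+2} at x^n;
-5 y'(x) has coefficient -5 (n+1) a_{n+1} at x^n;
-7 y(x) has coefficient -7 a_n at x^n.
Matching x^n: (n+2)(n+1) a_{n+2} - 5 (n+1) a_{n+1} - 7 a_n = 0.
Thus a_{n+2} = [5 (n+1) a_{n+1} + 7 a_n] / ((n+1)(n+2)).

Check with a_0 = 2, a_1 = -1 (apply the recurrence for n = 0, 1, 2, 3): a_0 = 2, a_1 = -1, a_2 = 9/2, a_3 = 19/3, a_4 = 253/24, a_5 = 1531/120.

a_(n+2) = [5 (n+1) a_(n+1) + 7 a_n] / ((n+1)(n+2)); check: a_0 = 2, a_1 = -1, a_2 = 9/2, a_3 = 19/3, a_4 = 253/24, a_5 = 1531/120


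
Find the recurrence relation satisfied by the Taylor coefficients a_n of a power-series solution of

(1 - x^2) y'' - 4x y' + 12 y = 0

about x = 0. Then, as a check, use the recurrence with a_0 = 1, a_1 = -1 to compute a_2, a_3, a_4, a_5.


Substitute y = sum_n a_n x^n.
(1 - 1 x^2) y'' contributes (n+2)(n+1) a_{n+2} - n(n-1) a_n at x^n.
-4 x y'(x) contributes -4 n a_n at x^n.
12 y(x) contributes 12 a_n at x^n.
Matching x^n: (n+2)(n+1) a_{n+2} + (-n(n-1) - 4 n + 12) a_n = 0.
Thus a_{n+2} = (n(n-1) + 4 n - 12) / ((n+1)(n+2)) * a_n.

Check with a_0 = 1, a_1 = -1 (apply the recurrence for n = 0, 1, 2, 3): a_0 = 1, a_1 = -1, a_2 = -6, a_3 = 4/3, a_4 = 1, a_5 = 2/5.

a_(n+2) = (n(n-1) + 4 n - 12) / ((n+1)(n+2)) * a_n; check: a_0 = 1, a_1 = -1, a_2 = -6, a_3 = 4/3, a_4 = 1, a_5 = 2/5


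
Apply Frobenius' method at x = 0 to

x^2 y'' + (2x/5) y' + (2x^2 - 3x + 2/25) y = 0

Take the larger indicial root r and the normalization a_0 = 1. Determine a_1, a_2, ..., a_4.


Write in Frobenius form y'' + (p(x)/x) y' + (q(x)/x^2) y = 0:
  p(x) = 2/5,  q(x) = 2x^2 - 3x + 2/25.
Indicial equation: r(r-1) + (2/5) r + (2/25) = 0 -> roots r_1 = 2/5, r_2 = 1/5.
Take r = r_1 = 2/5. Let y(x) = x^r sum_{n>=0} a_n x^n with a_0 = 1.
Substitute y = x^r sum a_n x^n and match x^{r+n}. The recurrence is
  D(n) a_n - 3 a_{n-1} + 2 a_{n-2} = 0,  where D(n) = (r+n)(r+n-1) + (2/5)(r+n) + (2/25).
  a_n = [3 a_{n-1} - 2 a_{n-2}] / D(n).
Since the indicial polynomial factors as (r - r_1)(r - r_2), D(n) = (r_1 + n - r_1)(r_1 + n - r_2) = n(n + 1/5).
Evaluating step by step (a_0 = 1):
  n = 1: D(1) = 1(1 + 1/5) = 6/5; numerator = 3(1) = 3; a_1 = (3)/(6/5) = 5/2
  n = 2: D(2) = 2(2 + 1/5) = 22/5; numerator = 3(5/2) - 2(1) = 11/2; a_2 = (11/2)/(22/5) = 5/4
  n = 3: D(3) = 3(3 + 1/5) = 48/5; numerator = 3(5/4) - 2(5/2) = -5/4; a_3 = (-5/4)/(48/5) = -25/192
  n = 4: D(4) = 4(4 + 1/5) = 84/5; numerator = 3(-25/192) - 2(5/4) = -185/64; a_4 = (-185/64)/(84/5) = -925/5376

r = 2/5; a_0 = 1; a_1 = 5/2; a_2 = 5/4; a_3 = -25/192; a_4 = -925/5376


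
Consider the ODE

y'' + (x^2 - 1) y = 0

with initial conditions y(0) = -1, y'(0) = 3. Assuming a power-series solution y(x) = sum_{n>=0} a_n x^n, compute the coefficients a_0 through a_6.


Ansatz: y(x) = sum_{n>=0} a_n x^n, so y'(x) = sum_{n>=1} n a_n x^(n-1) and y''(x) = sum_{n>=2} n(n-1) a_n x^(n-2).
Substitute into P(x) y'' + Q(x) y' + R(x) y = 0 with P(x) = 1, Q(x) = 0, R(x) = x^2 - 1, and match powers of x.
Initial conditions: a_0 = -1, a_1 = 3.
Setting the coefficient of each power of x to zero and solving order by order (substituting the coefficients already found):
  x^0: 2 a_2 - a_0 = 0  ->  2 a_2 = a_0 = -1  ->  a_2 = -1/2
  x^1: 6 a_3 - a_1 = 0  ->  6 a_3 = a_1 = 3  ->  a_3 = 1/2
  x^2: 12 a_4 - a_2 + a_0 = 0  ->  12 a_4 = a_2 - a_0 = 1/2  ->  a_4 = 1/24
  x^3: 20 a_5 - a_3 + a_1 = 0  ->  20 a_5 = a_3 - a_1 = -5/2  ->  a_5 = -1/8
  x^4: 30 a_6 - a_4 + a_2 = 0  ->  30 a_6 = a_4 - a_2 = 13/24  ->  a_6 = 13/720
Truncated series: y(x) = -1 + 3 x - (1/2) x^2 + (1/2) x^3 + (1/24) x^4 - (1/8) x^5 + (13/720) x^6 + O(x^7).

a_0 = -1; a_1 = 3; a_2 = -1/2; a_3 = 1/2; a_4 = 1/24; a_5 = -1/8; a_6 = 13/720


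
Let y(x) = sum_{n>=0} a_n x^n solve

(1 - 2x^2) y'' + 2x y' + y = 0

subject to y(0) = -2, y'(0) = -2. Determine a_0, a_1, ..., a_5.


Ansatz: y(x) = sum_{n>=0} a_n x^n, so y'(x) = sum_{n>=1} n a_n x^(n-1) and y''(x) = sum_{n>=2} n(n-1) a_n x^(n-2).
Substitute into P(x) y'' + Q(x) y' + R(x) y = 0 with P(x) = 1 - 2x^2, Q(x) = 2x, R(x) = 1, and match powers of x.
Initial conditions: a_0 = -2, a_1 = -2.
Setting the coefficient of each power of x to zero and solving order by order (substituting the coefficients already found):
  x^0: 2 a_2 + a_0 = 0  ->  2 a_2 = -a_0 = 2  ->  a_2 = 1
  x^1: 6 a_3 + 3 a_1 = 0  ->  6 a_3 = -3 a_1 = 6  ->  a_3 = 1
  x^2: 12 a_4 + a_2 = 0  ->  12 a_4 = -a_2 = -1  ->  a_4 = -1/12
  x^3: 20 a_5 - 5 a_3 = 0  ->  20 a_5 = 5 a_3 = 5  ->  a_5 = 1/4
Truncated series: y(x) = -2 - 2 x + x^2 + x^3 - (1/12) x^4 + (1/4) x^5 + O(x^6).

a_0 = -2; a_1 = -2; a_2 = 1; a_3 = 1; a_4 = -1/12; a_5 = 1/4


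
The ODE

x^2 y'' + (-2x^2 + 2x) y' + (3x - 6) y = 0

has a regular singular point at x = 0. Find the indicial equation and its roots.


Divide by x^2 to reach normal form y'' + P_1(x) y' + P_2(x) y = 0 with P_1(x) = -2 + 2/x and P_2(x) = 3/x - 6/x^2.
x = 0 is a singular point because the y'-coefficient -2 + 2/x has a pole at x = 0 and the y-coefficient 3/x - 6/x^2 has a pole at x = 0.
It is a regular singular point because x P_1(x) = p(x) = 2 - 2x and x^2 P_2(x) = q(x) = 3x - 6 are polynomials, hence analytic at x = 0.
p(0) = 2,  q(0) = -6.
Indicial equation: r(r-1) + p(0) r + q(0) = 0, i.e. r^2 + (p(0) - 1) r + q(0) = 0, i.e. r^2 + 1 r - 6 = 0.
Discriminant: (1)^2 - 4(-6) = 25, so r = (-1 ± 5)/2.
Solving: r_1 = 2, r_2 = -3.

indicial: r^2 + 1 r - 6 = 0; roots r_1 = 2, r_2 = -3


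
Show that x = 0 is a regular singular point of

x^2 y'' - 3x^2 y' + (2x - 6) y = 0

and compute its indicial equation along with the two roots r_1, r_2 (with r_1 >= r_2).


Divide by x^2 to reach normal form y'' + P_1(x) y' + P_2(x) y = 0 with P_1(x) = -3 and P_2(x) = 2/x - 6/x^2.
x = 0 is a singular point because the y-coefficient 2/x - 6/x^2 has a pole at x = 0.
It is a regular singular point because x P_1(x) = p(x) = -3x and x^2 P_2(x) = q(x) = 2x - 6 are polynomials, hence analytic at x = 0.
p(0) = 0,  q(0) = -6.
Indicial equation: r(r-1) + p(0) r + q(0) = 0, i.e. r^2 + (p(0) - 1) r + q(0) = 0, i.e. r^2 - 1 r - 6 = 0.
Discriminant: (-1)^2 - 4(-6) = 25, so r = (1 ± 5)/2.
Solving: r_1 = 3, r_2 = -2.

indicial: r^2 - 1 r - 6 = 0; roots r_1 = 3, r_2 = -2


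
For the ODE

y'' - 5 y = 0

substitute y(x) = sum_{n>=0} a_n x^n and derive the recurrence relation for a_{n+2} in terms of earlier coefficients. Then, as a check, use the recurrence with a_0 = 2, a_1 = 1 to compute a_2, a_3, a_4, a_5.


Substitute y = sum_n a_n x^n into y'' + (const) y = 0.
y''(x) = sum_{n>=0} (n+2)(n+1) a_{n+2} x^n.
The ODE becomes sum_n [(n+2)(n+1) a_{n+2} - 5 a_n] x^n = 0.
Setting each coefficient to zero gives the recurrence:
  (n+2)(n+1) a_{n+2} - 5 a_n = 0,
  a_{n+2} = 5 / ((n+1)(n+2)) a_n.

Check with a_0 = 2, a_1 = 1 (apply the recurrence for n = 0, 1, 2, 3): a_0 = 2, a_1 = 1, a_2 = 5, a_3 = 5/6, a_4 = 25/12, a_5 = 5/24.

a_{n+2} = 5/((n+1)(n+2)) * a_n; check: a_0 = 2, a_1 = 1, a_2 = 5, a_3 = 5/6, a_4 = 25/12, a_5 = 5/24


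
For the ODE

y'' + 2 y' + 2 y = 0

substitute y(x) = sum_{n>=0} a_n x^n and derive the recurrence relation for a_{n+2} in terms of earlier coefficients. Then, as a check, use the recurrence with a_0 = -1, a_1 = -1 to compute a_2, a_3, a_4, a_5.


Substitute y = sum_n a_n x^n.
y''(x) has coefficient (n+2)(n+1) a_{n+2} at x^n;
2 y'(x) has coefficient 2 (n+1) a_{n+1} at x^n;
2 y(x) has coefficient 2 a_n at x^n.
Matching x^n: (n+2)(n+1) a_{n+2} + 2 (n+1) a_{n+1} + 2 a_n = 0.
Thus a_{n+2} = [-2 (n+1) a_{n+1} - 2 a_n] / ((n+1)(n+2)).

Check with a_0 = -1, a_1 = -1 (apply the recurrence for n = 0, 1, 2, 3): a_0 = -1, a_1 = -1, a_2 = 2, a_3 = -1, a_4 = 1/6, a_5 = 1/30.

a_(n+2) = [-2 (n+1) a_(n+1) - 2 a_n] / ((n+1)(n+2)); check: a_0 = -1, a_1 = -1, a_2 = 2, a_3 = -1, a_4 = 1/6, a_5 = 1/30


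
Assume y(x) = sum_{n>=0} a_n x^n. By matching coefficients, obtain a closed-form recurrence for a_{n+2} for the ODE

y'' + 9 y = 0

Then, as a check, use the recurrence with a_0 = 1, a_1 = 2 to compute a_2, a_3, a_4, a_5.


Substitute y = sum_n a_n x^n into y'' + (const) y = 0.
y''(x) = sum_{n>=0} (n+2)(n+1) a_{n+2} x^n.
The ODE becomes sum_n [(n+2)(n+1) a_{n+2} + 9 a_n] x^n = 0.
Setting each coefficient to zero gives the recurrence:
  (n+2)(n+1) a_{n+2} + 9 a_n = 0,
  a_{n+2} = -9 / ((n+1)(n+2)) a_n.

Check with a_0 = 1, a_1 = 2 (apply the recurrence for n = 0, 1, 2, 3): a_0 = 1, a_1 = 2, a_2 = -9/2, a_3 = -3, a_4 = 27/8, a_5 = 27/20.

a_{n+2} = -9/((n+1)(n+2)) * a_n; check: a_0 = 1, a_1 = 2, a_2 = -9/2, a_3 = -3, a_4 = 27/8, a_5 = 27/20


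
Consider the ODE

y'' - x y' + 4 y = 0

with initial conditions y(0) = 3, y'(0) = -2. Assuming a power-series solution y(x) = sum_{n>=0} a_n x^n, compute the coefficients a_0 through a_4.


Ansatz: y(x) = sum_{n>=0} a_n x^n, so y'(x) = sum_{n>=1} n a_n x^(n-1) and y''(x) = sum_{n>=2} n(n-1) a_n x^(n-2).
Substitute into P(x) y'' + Q(x) y' + R(x) y = 0 with P(x) = 1, Q(x) = -x, R(x) = 4, and match powers of x.
Initial conditions: a_0 = 3, a_1 = -2.
Setting the coefficient of each power of x to zero and solving order by order (substituting the coefficients already found):
  x^0: 2 a_2 + 4 a_0 = 0  ->  2 a_2 = -4 a_0 = -12  ->  a_2 = -6
  x^1: 6 a_3 + 3 a_1 = 0  ->  6 a_3 = -3 a_1 = 6  ->  a_3 = 1
  x^2: 12 a_4 + 2 a_2 = 0  ->  12 a_4 = -2 a_2 = 12  ->  a_4 = 1
Truncated series: y(x) = 3 - 2 x - 6 x^2 + x^3 + x^4 + O(x^5).

a_0 = 3; a_1 = -2; a_2 = -6; a_3 = 1; a_4 = 1


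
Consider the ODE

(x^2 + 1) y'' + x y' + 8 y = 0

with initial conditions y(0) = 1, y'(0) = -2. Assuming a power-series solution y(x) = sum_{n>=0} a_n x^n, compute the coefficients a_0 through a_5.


Ansatz: y(x) = sum_{n>=0} a_n x^n, so y'(x) = sum_{n>=1} n a_n x^(n-1) and y''(x) = sum_{n>=2} n(n-1) a_n x^(n-2).
Substitute into P(x) y'' + Q(x) y' + R(x) y = 0 with P(x) = x^2 + 1, Q(x) = x, R(x) = 8, and match powers of x.
Initial conditions: a_0 = 1, a_1 = -2.
Setting the coefficient of each power of x to zero and solving order by order (substituting the coefficients already found):
  x^0: 2 a_2 + 8 a_0 = 0  ->  2 a_2 = -8 a_0 = -8  ->  a_2 = -4
  x^1: 6 a_3 + 9 a_1 = 0  ->  6 a_3 = -9 a_1 = 18  ->  a_3 = 3
  x^2: 12 a_4 + 12 a_2 = 0  ->  12 a_4 = -12 a_2 = 48  ->  a_4 = 4
  x^3: 20 a_5 + 17 a_3 = 0  ->  20 a_5 = -17 a_3 = -51  ->  a_5 = -51/20
Truncated series: y(x) = 1 - 2 x - 4 x^2 + 3 x^3 + 4 x^4 - (51/20) x^5 + O(x^6).

a_0 = 1; a_1 = -2; a_2 = -4; a_3 = 3; a_4 = 4; a_5 = -51/20


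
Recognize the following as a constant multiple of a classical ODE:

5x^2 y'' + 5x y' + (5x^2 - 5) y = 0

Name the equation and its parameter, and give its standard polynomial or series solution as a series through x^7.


All three coefficients share the factor 5; dividing through by 5 gives  x^2 y'' + x y' + (x^2 - 1) y = 0.
This matches the Bessel equation x^2 y'' + x y' + (x^2 - nu^2) y = 0 with nu^2 = 1, so nu = 1; the solution bounded at x = 0 is J_1(x).
Frobenius at x = 0: indicial roots ±nu; for r = nu the recurrence k(k + 2nu) c_k = -c_{k-2} gives the standard series J_nu(x) = sum_{k>=0} (-1)^k / (k! (k+nu)!) (x/2)^(2k+nu). Evaluate the first 4 terms:
  k = 0: (-1)^0 / (0! * 1! * 2^1) x^1 = 1/(1*1*2) x^1 = (1/2) x^1
  k = 1: (-1)^1 / (1! * 2! * 2^3) x^3 = -1/(1*2*8) x^3 = (-1/16) x^3
  k = 2: (-1)^2 / (2! * 3! * 2^5) x^5 = 1/(2*6*32) x^5 = (1/384) x^5
  k = 3: (-1)^3 / (3! * 4! * 2^7) x^7 = -1/(6*24*128) x^7 = (-1/18432) x^7
Hence J_1(x) = -x^7/18432 + x^5/384 - x^3/16 + x/2 + ....

J_1(x); series = -x^7/18432 + x^5/384 - x^3/16 + x/2


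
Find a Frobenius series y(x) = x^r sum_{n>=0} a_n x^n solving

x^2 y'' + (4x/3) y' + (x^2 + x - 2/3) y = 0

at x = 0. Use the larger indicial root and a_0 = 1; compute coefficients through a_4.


Write in Frobenius form y'' + (p(x)/x) y' + (q(x)/x^2) y = 0:
  p(x) = 4/3,  q(x) = x^2 + x - 2/3.
Indicial equation: r(r-1) + (4/3) r + (-2/3) = 0 -> roots r_1 = 2/3, r_2 = -1.
Take r = r_1 = 2/3. Let y(x) = x^r sum_{n>=0} a_n x^n with a_0 = 1.
Substitute y = x^r sum a_n x^n and match x^{r+n}. The recurrence is
  D(n) a_n + 1 a_{n-1} + 1 a_{n-2} = 0,  where D(n) = (r+n)(r+n-1) + (4/3)(r+n) + (-2/3).
  a_n = [-1 a_{n-1} - 1 a_{n-2}] / D(n).
Since the indicial polynomial factors as (r - r_1)(r - r_2), D(n) = (r_1 + n - r_1)(r_1 + n - r_2) = n(n + 5/3).
Evaluating step by step (a_0 = 1):
  n = 1: D(1) = 1(1 + 5/3) = 8/3; numerator = -1(1) = -1; a_1 = (-1)/(8/3) = -3/8
  n = 2: D(2) = 2(2 + 5/3) = 22/3; numerator = -1(-3/8) - 1(1) = -5/8; a_2 = (-5/8)/(22/3) = -15/176
  n = 3: D(3) = 3(3 + 5/3) = 14; numerator = -1(-15/176) - 1(-3/8) = 81/176; a_3 = (81/176)/(14) = 81/2464
  n = 4: D(4) = 4(4 + 5/3) = 68/3; numerator = -1(81/2464) - 1(-15/176) = 129/2464; a_4 = (129/2464)/(68/3) = 387/167552

r = 2/3; a_0 = 1; a_1 = -3/8; a_2 = -15/176; a_3 = 81/2464; a_4 = 387/167552


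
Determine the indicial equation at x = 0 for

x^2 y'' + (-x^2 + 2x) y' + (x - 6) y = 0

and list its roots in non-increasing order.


Divide by x^2 to reach normal form y'' + P_1(x) y' + P_2(x) y = 0 with P_1(x) = -1 + 2/x and P_2(x) = 1/x - 6/x^2.
x = 0 is a singular point because the y'-coefficient -1 + 2/x has a pole at x = 0 and the y-coefficient 1/x - 6/x^2 has a pole at x = 0.
It is a regular singular point because x P_1(x) = p(x) = 2 - x and x^2 P_2(x) = q(x) = x - 6 are polynomials, hence analytic at x = 0.
p(0) = 2,  q(0) = -6.
Indicial equation: r(r-1) + p(0) r + q(0) = 0, i.e. r^2 + (p(0) - 1) r + q(0) = 0, i.e. r^2 + 1 r - 6 = 0.
Discriminant: (1)^2 - 4(-6) = 25, so r = (-1 ± 5)/2.
Solving: r_1 = 2, r_2 = -3.

indicial: r^2 + 1 r - 6 = 0; roots r_1 = 2, r_2 = -3


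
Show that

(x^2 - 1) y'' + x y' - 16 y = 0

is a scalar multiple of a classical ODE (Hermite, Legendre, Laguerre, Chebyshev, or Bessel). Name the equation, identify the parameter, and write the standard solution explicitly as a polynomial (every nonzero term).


All three coefficients share the factor -1; dividing through by -1 gives  (1 - x^2) y'' - x y' + 16 y = 0.
This matches the Chebyshev equation (1 - x^2) y'' - x y' + n^2 y = 0 (note the -x y' term, not -2x y') with n^2 = 16, so n = 4; the polynomial solution is T_4(x).
With y = sum_k a_k x^k, matching x^k gives (k+2)(k+1) a_{k+2} = (k^2 - n^2) a_k = (k - 4)(k + 4) a_k. The right side vanishes at k = 4, so the series with the parity of 4 terminates at degree 4.
Standard normalization: leading coefficient of T_n is 2^(n-1), so a_4 = 2^3 = 8. Work downward with a_k = (k+1)(k+2) a_{k+2} / ((k - 4)(k + 4)):
  a_2 = (3)(4)(8) / ((2 - 4)(2 + 4)) = 96/(-12) = -8
  a_0 = (1)(2)(-8) / ((0 - 4)(0 + 4)) = -16/(-16) = 1
Hence T_4(x) = 8 x^4 - 8 x^2 + 1.

T_4(x); series = 8 x^4 - 8 x^2 + 1


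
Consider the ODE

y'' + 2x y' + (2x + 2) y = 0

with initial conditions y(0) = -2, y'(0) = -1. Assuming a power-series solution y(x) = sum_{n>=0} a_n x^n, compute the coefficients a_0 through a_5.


Ansatz: y(x) = sum_{n>=0} a_n x^n, so y'(x) = sum_{n>=1} n a_n x^(n-1) and y''(x) = sum_{n>=2} n(n-1) a_n x^(n-2).
Substitute into P(x) y'' + Q(x) y' + R(x) y = 0 with P(x) = 1, Q(x) = 2x, R(x) = 2x + 2, and match powers of x.
Initial conditions: a_0 = -2, a_1 = -1.
Setting the coefficient of each power of x to zero and solving order by order (substituting the coefficients already found):
  x^0: 2 a_2 + 2 a_0 = 0  ->  2 a_2 = -2 a_0 = 4  ->  a_2 = 2
  x^1: 6 a_3 + 4 a_1 + 2 a_0 = 0  ->  6 a_3 = -4 a_1 - 2 a_0 = 8  ->  a_3 = 4/3
  x^2: 12 a_4 + 6 a_2 + 2 a_1 = 0  ->  12 a_4 = -6 a_2 - 2 a_1 = -10  ->  a_4 = -5/6
  x^3: 20 a_5 + 8 a_3 + 2 a_2 = 0  ->  20 a_5 = -8 a_3 - 2 a_2 = -44/3  ->  a_5 = -11/15
Truncated series: y(x) = -2 - x + 2 x^2 + (4/3) x^3 - (5/6) x^4 - (11/15) x^5 + O(x^6).

a_0 = -2; a_1 = -1; a_2 = 2; a_3 = 4/3; a_4 = -5/6; a_5 = -11/15
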